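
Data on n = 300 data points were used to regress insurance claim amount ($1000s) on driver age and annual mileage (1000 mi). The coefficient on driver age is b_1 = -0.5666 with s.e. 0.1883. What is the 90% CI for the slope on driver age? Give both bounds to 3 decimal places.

df = n − k − 1 = 300 − 2 − 1 = 297.
t* = t_{0.05, 297} = 1.65.
Margin = t* × SE = 1.65 × 0.1883 = 0.31070.
CI: -0.5666 ± 0.31070 → (-0.877, -0.256).
With 90% confidence, each one-unit increase in driver age is associated with a change of between -0.877 and -0.256 $1000s in insurance claim amount, holding the other predictors fixed.

(-0.877, -0.256)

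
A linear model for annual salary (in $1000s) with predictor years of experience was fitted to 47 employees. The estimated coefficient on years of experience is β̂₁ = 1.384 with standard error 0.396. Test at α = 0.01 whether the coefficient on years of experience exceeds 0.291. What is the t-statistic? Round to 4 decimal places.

H₀: β₁ = 0.291 vs H₁: β₁ > 0.291.
t = (β̂₁ − β₁⁰)/SE = (1.384 − 0.291) / 0.396 = 2.7601.
df = n − 2 = 47 − 2 = 45.
One-sided p ≈ 0.0042, which is < 0.01, so reject H₀.
There is evidence that the true slope on years of experience exceeds 0.291 $1000s per unit.

t = 2.7601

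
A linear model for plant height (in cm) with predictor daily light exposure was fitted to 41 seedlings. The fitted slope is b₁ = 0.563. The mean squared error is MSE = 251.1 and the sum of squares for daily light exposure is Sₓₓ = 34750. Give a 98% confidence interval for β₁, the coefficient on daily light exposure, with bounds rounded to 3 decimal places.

SE(b₁) = √(MSE/Sₓₓ) = √(251.1/34750) = 0.0850053.
df = n − 2 = 39.
t* = t_{0.01, 39} = 2.425841.
Margin = t* × SE = 2.425841 × 0.0850053 = 0.20621.
CI: 0.563 ± 0.20621 → (0.357, 0.769).
With 98% confidence, each one-unit increase in daily light exposure is associated with a change of between 0.357 and 0.769 cm in plant height.

(0.357, 0.769)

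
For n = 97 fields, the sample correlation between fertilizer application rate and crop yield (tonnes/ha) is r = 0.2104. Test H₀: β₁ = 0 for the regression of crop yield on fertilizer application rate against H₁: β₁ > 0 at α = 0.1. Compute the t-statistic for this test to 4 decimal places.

t = r·√(n − 2)/√(1 − r²) = 0.2104·√95/√0.955732 = 2.0977.
df = n − 2 = 95.
One-sided p ≈ 0.0193, which is < 0.1, so reject H₀.
There is evidence of a linear association between fertilizer application rate and crop yield.

t = 2.0977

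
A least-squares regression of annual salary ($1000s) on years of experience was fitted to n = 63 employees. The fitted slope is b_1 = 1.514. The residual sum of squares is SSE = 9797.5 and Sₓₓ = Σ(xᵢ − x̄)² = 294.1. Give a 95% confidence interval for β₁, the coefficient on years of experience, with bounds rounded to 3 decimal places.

(0.036, 2.992)

MSE = SSE/(n − 2) = 9797.5/61 = 160.615.
SE(b_1) = √(MSE/Sₓₓ) = √(160.615/294.1) = 0.739001.
df = n − 2 = 61.
t* = t_{0.025, 61} = 1.999624.
Margin = t* × SE = 1.999624 × 0.739001 = 1.47772.
CI: 1.514 ± 1.47772 → (0.036, 2.992).
With 95% confidence, each one-unit increase in years of experience is associated with a change of between 0.036 and 2.992 $1000s in annual salary.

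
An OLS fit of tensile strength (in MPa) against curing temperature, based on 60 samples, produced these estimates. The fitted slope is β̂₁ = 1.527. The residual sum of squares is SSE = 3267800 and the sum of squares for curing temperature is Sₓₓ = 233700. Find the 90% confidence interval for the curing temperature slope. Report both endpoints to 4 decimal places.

(0.7063, 2.3477)

MSE = SSE/(n − 2) = 3267800/58 = 56341.4.
SE(β̂₁) = √(MSE/Sₓₓ) = √(56341.4/233700) = 0.491003.
df = n − 2 = 58.
t* = t_{0.05, 58} = 1.671553.
Margin = t* × SE = 1.671553 × 0.491003 = 0.820738.
CI: 1.527 ± 0.820738 → (0.7063, 2.3477).
With 90% confidence, each one-unit increase in curing temperature is associated with a change of between 0.7063 and 2.3477 MPa in tensile strength.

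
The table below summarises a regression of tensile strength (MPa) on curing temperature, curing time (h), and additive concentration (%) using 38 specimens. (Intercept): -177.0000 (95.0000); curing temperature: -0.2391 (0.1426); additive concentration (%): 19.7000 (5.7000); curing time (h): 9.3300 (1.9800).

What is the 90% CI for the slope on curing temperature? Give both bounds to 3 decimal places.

(-0.480, 0.002)

Read off: b = -0.2391, SE = 0.1426 for curing temperature.
df = n − k − 1 = 38 − 3 − 1 = 34.
t* = t_{0.05, 34} = 1.690924.
Margin = t* × SE = 1.690924 × 0.1426 = 0.24113.
CI: -0.2391 ± 0.24113 → (-0.480, 0.002).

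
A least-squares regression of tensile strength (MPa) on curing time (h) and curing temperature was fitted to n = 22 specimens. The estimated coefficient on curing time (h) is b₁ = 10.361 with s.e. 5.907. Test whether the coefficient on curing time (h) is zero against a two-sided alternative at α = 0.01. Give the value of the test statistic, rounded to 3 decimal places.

t = 1.754

H₀: β₁ = 0 vs H₁: β₁ ≠ 0.
t = (b₁ − β₁⁰)/SE = 10.361 / 5.907 = 1.754.
df = n − k − 1 = 22 − 2 − 1 = 19.
Two-sided p ≈ 0.0955, which is ≥ 0.01, so fail to reject H₀.
The data do not give significant evidence of an association between curing time (h) and tensile strength, after adjusting for the other predictors.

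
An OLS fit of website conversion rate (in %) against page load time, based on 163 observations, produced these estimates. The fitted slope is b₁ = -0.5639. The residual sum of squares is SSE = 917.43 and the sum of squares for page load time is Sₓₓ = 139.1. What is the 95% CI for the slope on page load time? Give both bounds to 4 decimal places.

MSE = SSE/(n − 2) = 917.43/161 = 5.69832.
SE(b₁) = √(MSE/Sₓₓ) = √(5.69832/139.1) = 0.2024.
df = n − 2 = 161.
t* = t_{0.025, 161} = 1.974808.
Margin = t* × SE = 1.974808 × 0.2024 = 0.399701.
CI: -0.5639 ± 0.399701 → (-0.9636, -0.1642).
With 95% confidence, each one-unit increase in page load time is associated with a change of between -0.9636 and -0.1642 % in website conversion rate.

(-0.9636, -0.1642)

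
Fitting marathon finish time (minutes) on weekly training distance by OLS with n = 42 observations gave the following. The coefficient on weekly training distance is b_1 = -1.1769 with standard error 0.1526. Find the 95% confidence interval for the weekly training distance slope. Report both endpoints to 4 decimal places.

df = n − 2 = 42 − 2 = 40.
t* = t_{0.025, 40} = 2.021075.
Margin = t* × SE = 2.021075 × 0.1526 = 0.308416.
CI: -1.1769 ± 0.308416 → (-1.4853, -0.8685).
With 95% confidence, each one-unit increase in weekly training distance is associated with a change of between -1.4853 and -0.8685 minutes in marathon finish time.

(-1.4853, -0.8685)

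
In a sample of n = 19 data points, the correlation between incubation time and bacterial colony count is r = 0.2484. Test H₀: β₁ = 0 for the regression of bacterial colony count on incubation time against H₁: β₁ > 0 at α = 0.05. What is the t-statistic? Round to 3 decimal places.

t = 1.057

t = r·√(n − 2)/√(1 − r²) = 0.2484·√17/√0.938297 = 1.057.
df = n − 2 = 17.
One-sided p ≈ 0.1526, which is ≥ 0.05, so fail to reject H₀.
The data do not give significant evidence of a linear association between incubation time and bacterial colony count.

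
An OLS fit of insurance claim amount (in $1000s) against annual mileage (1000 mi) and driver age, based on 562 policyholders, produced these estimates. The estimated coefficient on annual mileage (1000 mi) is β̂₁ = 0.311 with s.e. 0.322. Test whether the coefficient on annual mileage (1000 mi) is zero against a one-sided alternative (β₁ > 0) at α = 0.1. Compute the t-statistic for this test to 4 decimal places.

t = 0.9658

H₀: β₁ = 0 vs H₁: β₁ > 0.
t = (β̂₁ − β₁⁰)/SE = 0.311 / 0.322 = 0.9658.
df = n − k − 1 = 562 − 2 − 1 = 559.
One-sided p ≈ 0.1673, which is ≥ 0.1, so fail to reject H₀.
The data do not give significant evidence that the true slope on annual mileage (1000 mi) is positive, holding the other predictors fixed.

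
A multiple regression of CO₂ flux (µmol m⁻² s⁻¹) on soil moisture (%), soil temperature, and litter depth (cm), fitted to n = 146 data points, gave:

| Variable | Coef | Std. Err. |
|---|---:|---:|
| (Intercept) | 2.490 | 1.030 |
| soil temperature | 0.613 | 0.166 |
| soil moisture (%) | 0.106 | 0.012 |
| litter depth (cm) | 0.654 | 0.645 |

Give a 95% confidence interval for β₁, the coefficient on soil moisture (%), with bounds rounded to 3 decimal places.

(0.082, 0.130)

Read off: b = 0.106, SE = 0.012 for soil moisture (%).
df = n − k − 1 = 146 − 3 − 1 = 142.
t* = t_{0.025, 142} = 1.976811.
Margin = t* × SE = 1.976811 × 0.012 = 0.02372.
CI: 0.106 ± 0.02372 → (0.082, 0.130).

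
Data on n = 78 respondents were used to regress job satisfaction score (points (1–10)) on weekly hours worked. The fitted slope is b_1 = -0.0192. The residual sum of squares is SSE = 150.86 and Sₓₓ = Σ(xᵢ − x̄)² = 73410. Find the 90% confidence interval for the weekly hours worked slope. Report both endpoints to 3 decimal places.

MSE = SSE/(n − 2) = 150.86/76 = 1.985.
SE(b_1) = √(MSE/Sₓₓ) = √(1.985/73410) = 0.00519999.
df = n − 2 = 76.
t* = t_{0.05, 76} = 1.665151.
Margin = t* × SE = 1.665151 × 0.00519999 = 0.00866.
CI: -0.0192 ± 0.00866 → (-0.028, -0.011).
With 90% confidence, each one-unit increase in weekly hours worked is associated with a change of between -0.028 and -0.011 points (1–10) in job satisfaction score.

(-0.028, -0.011)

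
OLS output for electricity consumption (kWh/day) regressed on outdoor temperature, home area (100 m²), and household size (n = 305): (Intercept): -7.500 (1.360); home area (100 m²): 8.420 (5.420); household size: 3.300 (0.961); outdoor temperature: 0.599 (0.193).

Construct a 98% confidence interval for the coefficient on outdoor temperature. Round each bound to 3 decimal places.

(0.148, 1.050)

Read off: b = 0.599, SE = 0.193 for outdoor temperature.
df = n − k − 1 = 305 − 3 − 1 = 301.
t* = t_{0.01, 301} = 2.3388.
Margin = t* × SE = 2.3388 × 0.193 = 0.45139.
CI: 0.599 ± 0.45139 → (0.148, 1.050).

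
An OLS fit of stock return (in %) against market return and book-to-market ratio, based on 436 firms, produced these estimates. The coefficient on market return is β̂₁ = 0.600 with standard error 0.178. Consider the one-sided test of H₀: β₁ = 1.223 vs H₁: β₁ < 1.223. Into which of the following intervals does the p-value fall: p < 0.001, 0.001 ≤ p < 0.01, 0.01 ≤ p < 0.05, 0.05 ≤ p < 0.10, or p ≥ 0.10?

p < 0.001

t = (0.600 − 1.223) / 0.178 = -3.500.
df = n − k − 1 = 436 − 2 − 1 = 433.
One-sided p = P(T_{433} < t) ≈ 0.0003.
So p < 0.001.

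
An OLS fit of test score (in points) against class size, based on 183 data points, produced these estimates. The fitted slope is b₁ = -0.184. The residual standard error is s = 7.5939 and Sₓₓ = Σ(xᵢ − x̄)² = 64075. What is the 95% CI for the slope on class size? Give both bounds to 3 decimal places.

(-0.243, -0.125)

SE(b₁) = s/√Sₓₓ = 7.5939/√64075 = 0.03.
df = n − 2 = 181.
t* = t_{0.025, 181} = 1.973157.
Margin = t* × SE = 1.973157 × 0.03 = 0.05919.
CI: -0.184 ± 0.05919 → (-0.243, -0.125).
With 95% confidence, each one-unit increase in class size is associated with a change of between -0.243 and -0.125 points in test score.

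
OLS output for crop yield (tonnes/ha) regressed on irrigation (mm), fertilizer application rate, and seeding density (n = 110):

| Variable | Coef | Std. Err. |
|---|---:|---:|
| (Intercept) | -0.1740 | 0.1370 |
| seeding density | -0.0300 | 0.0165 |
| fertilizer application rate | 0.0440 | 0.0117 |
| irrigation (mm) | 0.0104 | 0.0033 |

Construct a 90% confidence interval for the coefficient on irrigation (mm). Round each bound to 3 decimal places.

Read off: b = 0.0104, SE = 0.0033 for irrigation (mm).
df = n − k − 1 = 110 − 3 − 1 = 106.
t* = t_{0.05, 106} = 1.659356.
Margin = t* × SE = 1.659356 × 0.0033 = 0.00548.
CI: 0.0104 ± 0.00548 → (0.005, 0.016).

(0.005, 0.016)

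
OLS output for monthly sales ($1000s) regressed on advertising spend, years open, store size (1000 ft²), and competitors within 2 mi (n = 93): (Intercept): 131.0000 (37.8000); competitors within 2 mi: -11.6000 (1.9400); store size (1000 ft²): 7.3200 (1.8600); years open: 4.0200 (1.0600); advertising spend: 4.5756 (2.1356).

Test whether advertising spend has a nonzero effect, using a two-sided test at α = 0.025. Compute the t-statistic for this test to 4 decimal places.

Read off: b = 4.5756, SE = 2.1356 for advertising spend.
H₀: β₁ = 0 vs H₁: β₁ ≠ 0.
t = 4.5756 / 2.1356 = 2.1425.
df = n − k − 1 = 93 − 4 − 1 = 88.
Two-sided p ≈ 0.0349, which is ≥ 0.025, so fail to reject H₀.
The data do not give significant evidence of an association between advertising spend and monthly sales, after adjusting for the other predictors.

t = 2.1425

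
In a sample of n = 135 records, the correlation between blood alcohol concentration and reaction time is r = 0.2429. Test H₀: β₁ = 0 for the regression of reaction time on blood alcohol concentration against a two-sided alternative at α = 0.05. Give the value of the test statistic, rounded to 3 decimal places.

t = 2.888

t = r·√(n − 2)/√(1 − r²) = 0.2429·√133/√0.941 = 2.888.
df = n − 2 = 133.
Two-sided p ≈ 0.0045, which is < 0.05, so reject H₀.
There is evidence of a linear association between blood alcohol concentration and reaction time.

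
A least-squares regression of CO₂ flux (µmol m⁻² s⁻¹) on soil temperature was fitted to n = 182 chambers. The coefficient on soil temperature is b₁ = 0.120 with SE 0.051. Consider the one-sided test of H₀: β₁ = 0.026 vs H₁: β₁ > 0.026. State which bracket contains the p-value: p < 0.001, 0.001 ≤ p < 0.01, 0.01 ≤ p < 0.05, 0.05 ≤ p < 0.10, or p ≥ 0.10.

0.01 ≤ p < 0.05

t = (0.120 − 0.026) / 0.051 = 1.843.
df = n − 2 = 182 − 2 = 180.
One-sided p = P(T_{180} > t) ≈ 0.0335.
So 0.01 ≤ p < 0.05.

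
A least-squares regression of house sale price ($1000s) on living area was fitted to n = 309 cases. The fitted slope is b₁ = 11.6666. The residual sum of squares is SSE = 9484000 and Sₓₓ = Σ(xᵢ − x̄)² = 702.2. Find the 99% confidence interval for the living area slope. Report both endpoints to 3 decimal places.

(-5.525, 28.858)

MSE = SSE/(n − 2) = 9484000/307 = 30892.5.
SE(b₁) = √(MSE/Sₓₓ) = √(30892.5/702.2) = 6.63279.
df = n − 2 = 307.
t* = t_{0.005, 307} = 2.591938.
Margin = t* × SE = 2.591938 × 6.63279 = 17.19178.
CI: 11.6666 ± 17.19178 → (-5.525, 28.858).
With 99% confidence, each one-unit increase in living area is associated with a change of between -5.525 and 28.858 $1000s in house sale price.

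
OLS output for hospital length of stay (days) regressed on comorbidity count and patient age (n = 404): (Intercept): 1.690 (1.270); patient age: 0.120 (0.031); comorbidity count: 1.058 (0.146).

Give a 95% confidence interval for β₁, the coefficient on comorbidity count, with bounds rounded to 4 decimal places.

Read off: b = 1.058, SE = 0.146 for comorbidity count.
df = n − k − 1 = 404 − 2 − 1 = 401.
t* = t_{0.025, 401} = 1.965897.
Margin = t* × SE = 1.965897 × 0.146 = 0.287021.
CI: 1.058 ± 0.287021 → (0.7710, 1.3450).

(0.7710, 1.3450)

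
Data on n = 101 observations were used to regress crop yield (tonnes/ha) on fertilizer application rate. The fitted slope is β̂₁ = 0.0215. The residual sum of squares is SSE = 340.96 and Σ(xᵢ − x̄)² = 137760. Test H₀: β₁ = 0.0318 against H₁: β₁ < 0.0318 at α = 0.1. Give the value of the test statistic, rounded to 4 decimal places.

t = -2.0600

MSE = SSE/(n − 2) = 340.96/99 = 3.44404.
SE(β̂₁) = √(MSE/Sₓₓ) = √(3.44404/137760) = 0.00500003.
t = (0.0215 − 0.0318) / 0.00500003 = -2.0600.
df = n − 2 = 99.
One-sided p ≈ 0.0210, which is < 0.1, so reject H₀.
There is evidence that the true slope on fertilizer application rate is below 0.0318 tonnes/ha per unit.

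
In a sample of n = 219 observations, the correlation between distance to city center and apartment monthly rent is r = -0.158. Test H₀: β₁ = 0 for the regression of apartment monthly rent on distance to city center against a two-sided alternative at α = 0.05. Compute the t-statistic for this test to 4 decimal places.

t = r·√(n − 2)/√(1 − r²) = -0.158·√217/√0.975036 = -2.3571.
df = n − 2 = 217.
Two-sided p ≈ 0.0193, which is < 0.05, so reject H₀.
There is evidence of a linear association between distance to city center and apartment monthly rent.

t = -2.3571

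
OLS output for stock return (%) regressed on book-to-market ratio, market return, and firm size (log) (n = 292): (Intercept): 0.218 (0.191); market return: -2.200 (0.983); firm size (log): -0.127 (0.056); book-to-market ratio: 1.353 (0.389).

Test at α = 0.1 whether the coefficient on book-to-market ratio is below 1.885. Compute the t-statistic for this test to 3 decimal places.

t = -1.368

Read off: b = 1.353, SE = 0.389 for book-to-market ratio.
H₀: β₁ = 1.885 vs H₁: β₁ < 1.885.
t = (1.353 − 1.885) / 0.389 = -1.368.
df = n − k − 1 = 292 − 3 − 1 = 288.
One-sided p ≈ 0.0863, which is < 0.1, so reject H₀.
There is evidence that the true slope on book-to-market ratio is below 1.885 % per unit, holding the other predictors fixed.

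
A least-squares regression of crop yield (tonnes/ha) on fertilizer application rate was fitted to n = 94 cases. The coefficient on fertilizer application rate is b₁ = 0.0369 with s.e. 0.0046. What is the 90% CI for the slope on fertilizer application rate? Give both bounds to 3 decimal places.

(0.029, 0.045)

df = n − 2 = 94 − 2 = 92.
t* = t_{0.05, 92} = 1.661585.
Margin = t* × SE = 1.661585 × 0.0046 = 0.00764.
CI: 0.0369 ± 0.00764 → (0.029, 0.045).
With 90% confidence, each one-unit increase in fertilizer application rate is associated with a change of between 0.029 and 0.045 tonnes/ha in crop yield.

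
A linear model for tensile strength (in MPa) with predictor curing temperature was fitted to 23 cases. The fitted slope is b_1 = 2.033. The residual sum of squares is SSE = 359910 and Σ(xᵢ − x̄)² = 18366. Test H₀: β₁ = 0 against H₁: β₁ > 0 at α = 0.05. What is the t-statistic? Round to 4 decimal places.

MSE = SSE/(n − 2) = 359910/21 = 17138.6.
SE(b_1) = √(MSE/Sₓₓ) = √(17138.6/18366) = 0.966006.
t = 2.033 / 0.966006 = 2.1045.
df = n − 2 = 21.
One-sided p ≈ 0.0238, which is < 0.05, so reject H₀.
There is evidence that the true slope on curing temperature is positive.

t = 2.1045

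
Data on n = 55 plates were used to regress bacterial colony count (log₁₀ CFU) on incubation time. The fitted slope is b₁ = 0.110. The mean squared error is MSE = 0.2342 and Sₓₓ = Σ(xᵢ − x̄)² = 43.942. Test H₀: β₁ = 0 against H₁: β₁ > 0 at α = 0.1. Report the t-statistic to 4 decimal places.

SE(b₁) = √(MSE/Sₓₓ) = √(0.2342/43.942) = 0.0730052.
t = 0.110 / 0.0730052 = 1.5067.
df = n − 2 = 53.
One-sided p ≈ 0.0689, which is < 0.1, so reject H₀.
There is evidence that the true slope on incubation time is positive.

t = 1.5067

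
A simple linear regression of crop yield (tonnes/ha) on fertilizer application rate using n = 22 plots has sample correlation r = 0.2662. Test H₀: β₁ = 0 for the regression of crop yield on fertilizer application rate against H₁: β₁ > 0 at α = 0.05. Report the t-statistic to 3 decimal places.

t = r·√(n − 2)/√(1 − r²) = 0.2662·√20/√0.929138 = 1.235.
df = n − 2 = 20.
One-sided p ≈ 0.1156, which is ≥ 0.05, so fail to reject H₀.
The data do not give significant evidence of a linear association between fertilizer application rate and crop yield.

t = 1.235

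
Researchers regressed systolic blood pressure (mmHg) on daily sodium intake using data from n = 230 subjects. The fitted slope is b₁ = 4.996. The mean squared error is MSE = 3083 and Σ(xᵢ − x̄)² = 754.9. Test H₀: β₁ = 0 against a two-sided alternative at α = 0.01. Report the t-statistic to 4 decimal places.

t = 2.4722

SE(b₁) = √(MSE/Sₓₓ) = √(3083/754.9) = 2.02089.
t = 4.996 / 2.02089 = 2.4722.
df = n − 2 = 228.
Two-sided p ≈ 0.0142, which is ≥ 0.01, so fail to reject H₀.
The data do not give significant evidence of an association between daily sodium intake and systolic blood pressure.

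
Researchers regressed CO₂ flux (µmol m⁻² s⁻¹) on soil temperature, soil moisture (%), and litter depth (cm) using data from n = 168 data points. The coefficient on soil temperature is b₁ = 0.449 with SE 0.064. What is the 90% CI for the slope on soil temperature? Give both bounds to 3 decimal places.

df = n − k − 1 = 168 − 3 − 1 = 164.
t* = t_{0.05, 164} = 1.654198.
Margin = t* × SE = 1.654198 × 0.064 = 0.10587.
CI: 0.449 ± 0.10587 → (0.343, 0.555).
With 90% confidence, each one-unit increase in soil temperature is associated with a change of between 0.343 and 0.555 µmol m⁻² s⁻¹ in CO₂ flux, holding the other predictors fixed.

(0.343, 0.555)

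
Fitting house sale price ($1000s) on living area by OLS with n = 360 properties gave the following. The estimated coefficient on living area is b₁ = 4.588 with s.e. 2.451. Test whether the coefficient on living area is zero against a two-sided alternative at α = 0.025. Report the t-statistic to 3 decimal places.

H₀: β₁ = 0 vs H₁: β₁ ≠ 0.
t = (b₁ − β₁⁰)/SE = 4.588 / 2.451 = 1.872.
df = n − 2 = 360 − 2 = 358.
Two-sided p ≈ 0.0620, which is ≥ 0.025, so fail to reject H₀.
The data do not give significant evidence of an association between living area and house sale price.

t = 1.872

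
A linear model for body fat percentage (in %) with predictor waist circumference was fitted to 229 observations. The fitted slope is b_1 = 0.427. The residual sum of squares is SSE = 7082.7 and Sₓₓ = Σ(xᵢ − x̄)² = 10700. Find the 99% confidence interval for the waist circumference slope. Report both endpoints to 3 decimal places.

MSE = SSE/(n − 2) = 7082.7/227 = 31.2013.
SE(b_1) = √(MSE/Sₓₓ) = √(31.2013/10700) = 0.0540001.
df = n − 2 = 227.
t* = t_{0.005, 227} = 2.597661.
Margin = t* × SE = 2.597661 × 0.0540001 = 0.14027.
CI: 0.427 ± 0.14027 → (0.287, 0.567).
With 99% confidence, each one-unit increase in waist circumference is associated with a change of between 0.287 and 0.567 % in body fat percentage.

(0.287, 0.567)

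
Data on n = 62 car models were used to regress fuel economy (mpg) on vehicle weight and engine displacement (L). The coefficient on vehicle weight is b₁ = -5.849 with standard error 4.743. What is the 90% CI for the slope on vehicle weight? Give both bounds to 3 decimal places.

df = n − k − 1 = 62 − 2 − 1 = 59.
t* = t_{0.05, 59} = 1.671093.
Margin = t* × SE = 1.671093 × 4.743 = 7.92599.
CI: -5.849 ± 7.92599 → (-13.775, 2.077).
With 90% confidence, each one-unit increase in vehicle weight is associated with a change of between -13.775 and 2.077 mpg in fuel economy, holding the other predictors fixed.

(-13.775, 2.077)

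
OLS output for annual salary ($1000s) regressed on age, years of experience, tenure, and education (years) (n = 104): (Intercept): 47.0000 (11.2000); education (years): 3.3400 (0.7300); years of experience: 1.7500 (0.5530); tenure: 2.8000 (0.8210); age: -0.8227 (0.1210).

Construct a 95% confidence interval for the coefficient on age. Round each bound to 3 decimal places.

(-1.063, -0.583)

Read off: b = -0.8227, SE = 0.1210 for age.
df = n − k − 1 = 104 − 4 − 1 = 99.
t* = t_{0.025, 99} = 1.984217.
Margin = t* × SE = 1.984217 × 0.1210 = 0.24009.
CI: -0.8227 ± 0.24009 → (-1.063, -0.583).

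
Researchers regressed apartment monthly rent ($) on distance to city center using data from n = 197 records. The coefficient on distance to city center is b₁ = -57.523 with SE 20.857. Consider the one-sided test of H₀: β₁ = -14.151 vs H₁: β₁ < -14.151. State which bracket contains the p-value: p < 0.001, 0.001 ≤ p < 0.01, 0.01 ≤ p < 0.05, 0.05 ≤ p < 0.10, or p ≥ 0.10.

0.01 ≤ p < 0.05

t = (-57.523 − (-14.151)) / 20.857 = -2.079.
df = n − 2 = 197 − 2 = 195.
One-sided p = P(T_{195} < t) ≈ 0.0194.
So 0.01 ≤ p < 0.05.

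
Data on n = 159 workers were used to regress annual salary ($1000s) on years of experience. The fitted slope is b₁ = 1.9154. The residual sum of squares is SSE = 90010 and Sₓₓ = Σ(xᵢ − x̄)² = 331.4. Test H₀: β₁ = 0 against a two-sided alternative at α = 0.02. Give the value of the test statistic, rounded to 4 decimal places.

MSE = SSE/(n − 2) = 90010/157 = 573.312.
SE(b₁) = √(MSE/Sₓₓ) = √(573.312/331.4) = 1.31528.
t = 1.9154 / 1.31528 = 1.4563.
df = n − 2 = 157.
Two-sided p ≈ 0.1473, which is ≥ 0.02, so fail to reject H₀.
The data do not give significant evidence of an association between years of experience and annual salary.

t = 1.4563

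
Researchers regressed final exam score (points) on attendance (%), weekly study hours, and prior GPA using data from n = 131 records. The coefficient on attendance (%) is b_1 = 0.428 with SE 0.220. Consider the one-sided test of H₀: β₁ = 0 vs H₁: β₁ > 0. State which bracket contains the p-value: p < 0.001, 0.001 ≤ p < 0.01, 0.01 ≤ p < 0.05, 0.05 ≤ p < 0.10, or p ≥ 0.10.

t = 0.428 / 0.220 = 1.945.
df = n − k − 1 = 131 − 3 − 1 = 127.
One-sided p = P(T_{127} > t) ≈ 0.0270.
So 0.01 ≤ p < 0.05.

0.01 ≤ p < 0.05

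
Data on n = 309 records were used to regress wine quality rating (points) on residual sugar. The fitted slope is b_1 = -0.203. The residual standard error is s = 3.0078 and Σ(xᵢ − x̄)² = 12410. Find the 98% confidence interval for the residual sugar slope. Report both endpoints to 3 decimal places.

SE(b_1) = s/√Sₓₓ = 3.0078/√12410 = 0.027.
df = n − 2 = 307.
t* = t_{0.01, 307} = 2.338556.
Margin = t* × SE = 2.338556 × 0.027 = 0.06314.
CI: -0.203 ± 0.06314 → (-0.266, -0.140).
With 98% confidence, each one-unit increase in residual sugar is associated with a change of between -0.266 and -0.140 points in wine quality rating.

(-0.266, -0.140)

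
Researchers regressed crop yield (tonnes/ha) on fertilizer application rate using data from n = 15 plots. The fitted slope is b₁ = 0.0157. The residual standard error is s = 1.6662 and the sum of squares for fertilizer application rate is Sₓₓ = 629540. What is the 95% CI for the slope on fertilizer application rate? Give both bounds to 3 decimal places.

(0.011, 0.020)

SE(b₁) = s/√Sₓₓ = 1.6662/√629540 = 0.00209998.
df = n − 2 = 13.
t* = t_{0.025, 13} = 2.160369.
Margin = t* × SE = 2.160369 × 0.00209998 = 0.00454.
CI: 0.0157 ± 0.00454 → (0.011, 0.020).
With 95% confidence, each one-unit increase in fertilizer application rate is associated with a change of between 0.011 and 0.020 tonnes/ha in crop yield.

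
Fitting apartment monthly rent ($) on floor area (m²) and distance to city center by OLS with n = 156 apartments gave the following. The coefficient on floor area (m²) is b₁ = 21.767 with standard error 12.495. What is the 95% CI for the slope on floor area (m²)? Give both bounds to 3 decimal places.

df = n − k − 1 = 156 − 2 − 1 = 153.
t* = t_{0.025, 153} = 1.97559.
Margin = t* × SE = 1.97559 × 12.495 = 24.68500.
CI: 21.767 ± 24.68500 → (-2.918, 46.452).
With 95% confidence, each one-unit increase in floor area (m²) is associated with a change of between -2.918 and 46.452 $ in apartment monthly rent, holding the other predictors fixed.

(-2.918, 46.452)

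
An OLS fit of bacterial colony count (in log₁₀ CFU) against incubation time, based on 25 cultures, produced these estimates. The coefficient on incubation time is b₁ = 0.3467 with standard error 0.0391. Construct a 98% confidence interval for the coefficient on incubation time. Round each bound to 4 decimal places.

df = n − 2 = 25 − 2 = 23.
t* = t_{0.01, 23} = 2.499867.
Margin = t* × SE = 2.499867 × 0.0391 = 0.097745.
CI: 0.3467 ± 0.097745 → (0.2490, 0.4444).
With 98% confidence, each one-unit increase in incubation time is associated with a change of between 0.2490 and 0.4444 log₁₀ CFU in bacterial colony count.

(0.2490, 0.4444)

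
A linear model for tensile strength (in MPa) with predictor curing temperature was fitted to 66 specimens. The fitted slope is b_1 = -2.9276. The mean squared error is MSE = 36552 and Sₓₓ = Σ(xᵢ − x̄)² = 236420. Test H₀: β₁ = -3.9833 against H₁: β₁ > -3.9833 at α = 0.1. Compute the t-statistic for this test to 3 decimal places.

t = 2.685

SE(b_1) = √(MSE/Sₓₓ) = √(36552/236420) = 0.3932.
t = (-2.9276 − (-3.9833)) / 0.3932 = 2.685.
df = n − 2 = 64.
One-sided p ≈ 0.0046, which is < 0.1, so reject H₀.
There is evidence that the true slope on curing temperature exceeds -3.9833 MPa per unit.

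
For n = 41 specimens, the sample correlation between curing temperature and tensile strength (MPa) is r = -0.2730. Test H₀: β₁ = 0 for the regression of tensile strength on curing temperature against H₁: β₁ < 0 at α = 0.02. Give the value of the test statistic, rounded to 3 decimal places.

t = -1.772

t = r·√(n − 2)/√(1 − r²) = -0.2730·√39/√0.925471 = -1.772.
df = n − 2 = 39.
One-sided p ≈ 0.0421, which is ≥ 0.02, so fail to reject H₀.
The data do not give significant evidence of a linear association between curing temperature and tensile strength.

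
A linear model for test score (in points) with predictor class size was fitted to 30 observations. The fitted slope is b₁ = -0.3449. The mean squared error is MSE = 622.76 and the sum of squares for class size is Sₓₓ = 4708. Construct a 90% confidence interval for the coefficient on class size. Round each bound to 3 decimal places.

(-0.964, 0.274)

SE(b₁) = √(MSE/Sₓₓ) = √(622.76/4708) = 0.363699.
df = n − 2 = 28.
t* = t_{0.05, 28} = 1.701131.
Margin = t* × SE = 1.701131 × 0.363699 = 0.61870.
CI: -0.3449 ± 0.61870 → (-0.964, 0.274).
With 90% confidence, each one-unit increase in class size is associated with a change of between -0.964 and 0.274 points in test score.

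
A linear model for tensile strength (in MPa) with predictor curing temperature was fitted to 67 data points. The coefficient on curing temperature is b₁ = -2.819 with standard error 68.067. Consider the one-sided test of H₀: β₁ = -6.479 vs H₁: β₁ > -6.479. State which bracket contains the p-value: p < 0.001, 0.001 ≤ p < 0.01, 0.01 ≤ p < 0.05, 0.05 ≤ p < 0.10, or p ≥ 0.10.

p ≥ 0.10

t = (-2.819 − (-6.479)) / 68.067 = 0.054.
df = n − 2 = 67 − 2 = 65.
One-sided p = P(T_{65} > t) ≈ 0.4786.
So p ≥ 0.10.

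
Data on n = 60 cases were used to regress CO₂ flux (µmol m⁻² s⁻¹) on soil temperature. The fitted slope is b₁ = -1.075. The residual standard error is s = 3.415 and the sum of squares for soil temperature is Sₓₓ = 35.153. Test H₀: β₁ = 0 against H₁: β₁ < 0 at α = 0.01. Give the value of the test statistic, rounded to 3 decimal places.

t = -1.866

SE(b₁) = s/√Sₓₓ = 3.415/√35.153 = 0.575983.
t = -1.075 / 0.575983 = -1.866.
df = n − 2 = 58.
One-sided p ≈ 0.0335, which is ≥ 0.01, so fail to reject H₀.
The data do not give significant evidence that the true slope on soil temperature is negative.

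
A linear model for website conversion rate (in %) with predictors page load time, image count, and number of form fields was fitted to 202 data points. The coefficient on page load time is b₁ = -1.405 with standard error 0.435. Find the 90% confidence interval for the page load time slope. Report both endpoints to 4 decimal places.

(-2.1239, -0.6861)

df = n − k − 1 = 202 − 3 − 1 = 198.
t* = t_{0.05, 198} = 1.652586.
Margin = t* × SE = 1.652586 × 0.435 = 0.718875.
CI: -1.405 ± 0.718875 → (-2.1239, -0.6861).
With 90% confidence, each one-unit increase in page load time is associated with a change of between -2.1239 and -0.6861 % in website conversion rate, holding the other predictors fixed.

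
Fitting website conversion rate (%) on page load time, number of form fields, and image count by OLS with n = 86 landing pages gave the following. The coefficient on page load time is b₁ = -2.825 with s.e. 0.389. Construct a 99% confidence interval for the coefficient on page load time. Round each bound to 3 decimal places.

df = n − k − 1 = 86 − 3 − 1 = 82.
t* = t_{0.005, 82} = 2.637123.
Margin = t* × SE = 2.637123 × 0.389 = 1.02584.
CI: -2.825 ± 1.02584 → (-3.851, -1.799).
With 99% confidence, each one-unit increase in page load time is associated with a change of between -3.851 and -1.799 % in website conversion rate, holding the other predictors fixed.

(-3.851, -1.799)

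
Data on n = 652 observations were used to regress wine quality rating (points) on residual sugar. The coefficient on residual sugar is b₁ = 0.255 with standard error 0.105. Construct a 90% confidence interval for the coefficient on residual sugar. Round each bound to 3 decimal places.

(0.082, 0.428)

df = n − 2 = 652 − 2 = 650.
t* = t_{0.05, 650} = 1.647201.
Margin = t* × SE = 1.647201 × 0.105 = 0.17296.
CI: 0.255 ± 0.17296 → (0.082, 0.428).
With 90% confidence, each one-unit increase in residual sugar is associated with a change of between 0.082 and 0.428 points in wine quality rating.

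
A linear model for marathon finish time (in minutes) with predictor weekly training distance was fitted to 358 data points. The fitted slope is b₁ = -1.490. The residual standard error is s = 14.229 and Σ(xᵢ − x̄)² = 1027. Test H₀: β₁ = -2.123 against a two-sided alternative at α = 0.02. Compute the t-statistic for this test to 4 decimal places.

SE(b₁) = s/√Sₓₓ = 14.229/√1027 = 0.444006.
t = (-1.490 − (-2.123)) / 0.444006 = 1.4257.
df = n − 2 = 356.
Two-sided p ≈ 0.1548, which is ≥ 0.02, so fail to reject H₀.
The data are consistent with a true slope of -2.123 minutes per unit of weekly training distance.

t = 1.4257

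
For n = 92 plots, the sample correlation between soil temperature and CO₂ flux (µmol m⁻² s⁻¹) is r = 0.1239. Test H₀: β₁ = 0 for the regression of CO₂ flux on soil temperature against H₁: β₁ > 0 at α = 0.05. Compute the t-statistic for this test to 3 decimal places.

t = r·√(n − 2)/√(1 − r²) = 0.1239·√90/√0.984649 = 1.185.
df = n − 2 = 90.
One-sided p ≈ 0.1197, which is ≥ 0.05, so fail to reject H₀.
The data do not give significant evidence of a linear association between soil temperature and CO₂ flux.

t = 1.185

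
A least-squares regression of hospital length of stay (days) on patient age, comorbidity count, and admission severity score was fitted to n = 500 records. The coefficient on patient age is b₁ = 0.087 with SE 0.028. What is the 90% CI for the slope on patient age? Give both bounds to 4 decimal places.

df = n − k − 1 = 500 − 3 − 1 = 496.
t* = t_{0.05, 496} = 1.647932.
Margin = t* × SE = 1.647932 × 0.028 = 0.046142.
CI: 0.087 ± 0.046142 → (0.0409, 0.1331).
With 90% confidence, each one-unit increase in patient age is associated with a change of between 0.0409 and 0.1331 days in hospital length of stay, holding the other predictors fixed.

(0.0409, 0.1331)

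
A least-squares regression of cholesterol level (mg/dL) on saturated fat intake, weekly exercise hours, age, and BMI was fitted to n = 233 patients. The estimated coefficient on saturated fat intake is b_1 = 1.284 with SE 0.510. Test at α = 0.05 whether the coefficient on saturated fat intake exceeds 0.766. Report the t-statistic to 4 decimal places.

t = 1.0157

H₀: β₁ = 0.766 vs H₁: β₁ > 0.766.
t = (b_1 − β₁⁰)/SE = (1.284 − 0.766) / 0.510 = 1.0157.
df = n − k − 1 = 233 − 4 − 1 = 228.
One-sided p ≈ 0.1554, which is ≥ 0.05, so fail to reject H₀.
The data do not give significant evidence that the true slope on saturated fat intake exceeds 0.766 mg/dL per unit, holding the other predictors fixed.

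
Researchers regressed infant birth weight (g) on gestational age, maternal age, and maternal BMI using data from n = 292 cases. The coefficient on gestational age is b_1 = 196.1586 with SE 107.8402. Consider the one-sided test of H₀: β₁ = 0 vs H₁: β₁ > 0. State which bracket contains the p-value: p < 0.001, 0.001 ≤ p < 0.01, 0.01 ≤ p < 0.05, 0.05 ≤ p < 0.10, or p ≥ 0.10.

0.01 ≤ p < 0.05

t = 196.1586 / 107.8402 = 1.819.
df = n − k − 1 = 292 − 3 − 1 = 288.
One-sided p = P(T_{288} > t) ≈ 0.0350.
So 0.01 ≤ p < 0.05.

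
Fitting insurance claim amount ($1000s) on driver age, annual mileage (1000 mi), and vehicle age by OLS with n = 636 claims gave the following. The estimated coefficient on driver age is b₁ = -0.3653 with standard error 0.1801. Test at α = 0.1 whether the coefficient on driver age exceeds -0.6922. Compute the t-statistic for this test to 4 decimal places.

t = 1.8151

H₀: β₁ = -0.6922 vs H₁: β₁ > -0.6922.
t = (b₁ − β₁⁰)/SE = (-0.3653 − (-0.6922)) / 0.1801 = 1.8151.
df = n − k − 1 = 636 − 3 − 1 = 632.
One-sided p ≈ 0.0350, which is < 0.1, so reject H₀.
There is evidence that the true slope on driver age exceeds -0.6922 $1000s per unit, holding the other predictors fixed.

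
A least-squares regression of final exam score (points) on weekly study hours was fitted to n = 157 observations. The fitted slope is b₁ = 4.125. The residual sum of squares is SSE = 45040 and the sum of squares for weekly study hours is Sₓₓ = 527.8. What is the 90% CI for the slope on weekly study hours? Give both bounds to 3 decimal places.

MSE = SSE/(n − 2) = 45040/155 = 290.581.
SE(b₁) = √(MSE/Sₓₓ) = √(290.581/527.8) = 0.741991.
df = n − 2 = 155.
t* = t_{0.05, 155} = 1.654744.
Margin = t* × SE = 1.654744 × 0.741991 = 1.22781.
CI: 4.125 ± 1.22781 → (2.897, 5.353).
With 90% confidence, each one-unit increase in weekly study hours is associated with a change of between 2.897 and 5.353 points in final exam score.

(2.897, 5.353)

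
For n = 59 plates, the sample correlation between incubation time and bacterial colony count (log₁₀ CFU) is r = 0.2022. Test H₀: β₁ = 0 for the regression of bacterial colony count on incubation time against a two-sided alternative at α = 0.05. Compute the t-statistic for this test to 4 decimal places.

t = r·√(n − 2)/√(1 − r²) = 0.2022·√57/√0.959115 = 1.5588.
df = n − 2 = 57.
Two-sided p ≈ 0.1246, which is ≥ 0.05, so fail to reject H₀.
The data do not give significant evidence of a linear association between incubation time and bacterial colony count.

t = 1.5588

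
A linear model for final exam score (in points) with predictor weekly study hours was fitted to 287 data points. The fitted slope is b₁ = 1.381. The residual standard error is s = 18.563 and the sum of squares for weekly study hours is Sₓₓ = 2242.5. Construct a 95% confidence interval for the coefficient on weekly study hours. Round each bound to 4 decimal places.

(0.6094, 2.1526)

SE(b₁) = s/√Sₓₓ = 18.563/√2242.5 = 0.391996.
df = n − 2 = 285.
t* = t_{0.025, 285} = 1.968323.
Margin = t* × SE = 1.968323 × 0.391996 = 0.771575.
CI: 1.381 ± 0.771575 → (0.6094, 2.1526).
With 95% confidence, each one-unit increase in weekly study hours is associated with a change of between 0.6094 and 2.1526 points in final exam score.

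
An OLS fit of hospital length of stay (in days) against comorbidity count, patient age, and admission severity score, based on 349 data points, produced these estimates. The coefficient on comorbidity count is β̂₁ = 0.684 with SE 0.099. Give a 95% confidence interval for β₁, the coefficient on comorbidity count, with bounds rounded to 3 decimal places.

(0.489, 0.879)

df = n − k − 1 = 349 − 3 − 1 = 345.
t* = t_{0.025, 345} = 1.966864.
Margin = t* × SE = 1.966864 × 0.099 = 0.19472.
CI: 0.684 ± 0.19472 → (0.489, 0.879).
With 95% confidence, each one-unit increase in comorbidity count is associated with a change of between 0.489 and 0.879 days in hospital length of stay, holding the other predictors fixed.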